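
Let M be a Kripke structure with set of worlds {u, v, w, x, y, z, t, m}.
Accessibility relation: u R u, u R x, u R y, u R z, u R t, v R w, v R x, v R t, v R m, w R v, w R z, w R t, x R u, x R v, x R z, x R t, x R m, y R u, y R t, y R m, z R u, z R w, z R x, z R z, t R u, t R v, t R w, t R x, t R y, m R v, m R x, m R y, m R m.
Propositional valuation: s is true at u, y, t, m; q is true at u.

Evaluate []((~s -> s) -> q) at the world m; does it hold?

Recall that []ψ holds at a world iff ψ holds at every accessible world, and <>ψ holds iff ψ holds at some accessible world.
At m: []((~s -> s) -> q) requires (~s -> s) -> q at every successor {v, x, y, m}.
  (~s -> s) -> q fails at y, so []((~s -> s) -> q) is false at m.

No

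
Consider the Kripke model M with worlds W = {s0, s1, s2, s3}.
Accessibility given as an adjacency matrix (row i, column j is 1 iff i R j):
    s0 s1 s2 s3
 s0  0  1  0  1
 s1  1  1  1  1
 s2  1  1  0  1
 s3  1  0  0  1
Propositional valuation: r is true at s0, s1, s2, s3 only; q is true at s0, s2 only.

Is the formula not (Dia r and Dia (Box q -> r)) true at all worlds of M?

No

Let φ = not (Dia r and Dia (Box q -> r)). Evaluate φ at each world:
  s0 (successors {s1, s3}): φ is false.
  s1 (successors {s0, s1, s2, s3}): φ is false.
  s2 (successors {s0, s1, s3}): φ is false.
  s3 (successors {s0, s3}): φ is false.
Detail at s0 (counterexample):
  At s0: Dia r and Dia (Box q -> r) is true, so not (Dia r and Dia (Box q -> r)) is false.
    At s0: Dia r is true, Dia (Box q -> r) is true, so Dia r and Dia (Box q -> r) is true.
      At s0: Dia r requires r at some successor in {s1, s3}.
        r holds at s1, so Dia r is true at s0.
      At s0: Dia (Box q -> r) requires Box q -> r at some successor in {s1, s3}.
        Box q -> r holds at s1, so Dia (Box q -> r) is true at s0.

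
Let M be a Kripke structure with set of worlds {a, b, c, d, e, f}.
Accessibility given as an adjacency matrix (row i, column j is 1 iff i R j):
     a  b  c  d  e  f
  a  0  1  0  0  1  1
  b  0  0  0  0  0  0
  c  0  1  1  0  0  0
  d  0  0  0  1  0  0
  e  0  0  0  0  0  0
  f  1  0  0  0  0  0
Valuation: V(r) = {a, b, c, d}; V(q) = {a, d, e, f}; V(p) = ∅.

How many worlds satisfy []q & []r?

4

Recall that []ψ holds at a world iff ψ holds at every accessible world, and <>ψ holds iff ψ holds at some accessible world.
Let φ = []q & []r. Evaluate φ at each world:
  a (successors {b, e, f}): φ is false.
  b (successors ∅): φ is true.
  c (successors {b, c}): φ is false.
  d (successors {d}): φ is true.
  e (successors ∅): φ is true.
  f (successors {a}): φ is true.
For instance, at d:
  At d: []q is true, []r is true, so []q & []r is true.
    At d: []q requires q at every successor {d}.
      At d: q is true.
    So []q is true at d.
    At d: []r requires r at every successor {d}.
      At d: r is true.
    So []r is true at d.
Satisfying worlds: {b, d, e, f}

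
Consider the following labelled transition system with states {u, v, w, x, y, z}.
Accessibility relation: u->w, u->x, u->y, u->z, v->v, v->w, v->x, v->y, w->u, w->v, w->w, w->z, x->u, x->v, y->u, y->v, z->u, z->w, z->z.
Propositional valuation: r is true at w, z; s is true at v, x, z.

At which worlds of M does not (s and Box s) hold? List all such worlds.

Let φ = not (s and Box s). Evaluate φ at each world:
  u (successors {w, x, y, z}): φ is true.
  v (successors {v, w, x, y}): φ is true.
  w (successors {u, v, w, z}): φ is true.
  x (successors {u, v}): φ is true.
  y (successors {u, v}): φ is true.
  z (successors {u, w, z}): φ is true.
For instance, at z:
  At z: s and Box s is false, so not (s and Box s) is true.
    At z: s is true, Box s is false, so s and Box s is false.
      At z: Box s requires s at every successor {u, w, z}.
        s fails at u, so Box s is false at z.
Satisfying worlds: {u, v, w, x, y, z}

u, v, w, x, y, z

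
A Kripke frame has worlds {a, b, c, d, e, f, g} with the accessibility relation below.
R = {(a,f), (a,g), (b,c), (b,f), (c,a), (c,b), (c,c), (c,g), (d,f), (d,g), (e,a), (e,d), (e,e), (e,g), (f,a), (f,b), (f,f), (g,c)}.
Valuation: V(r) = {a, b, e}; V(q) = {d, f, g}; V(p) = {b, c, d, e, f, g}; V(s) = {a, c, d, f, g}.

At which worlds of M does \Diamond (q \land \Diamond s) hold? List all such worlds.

a, b, c, d, e, f

Recall that \Diamond ψ holds at a world iff ψ holds at some accessible world.
Let φ = \Diamond (q \land \Diamond s). Evaluate φ at each world:
  a (successors {f, g}): φ is true.
  b (successors {c, f}): φ is true.
  c (successors {a, b, c, g}): φ is true.
  d (successors {f, g}): φ is true.
  e (successors {a, d, e, g}): φ is true.
  f (successors {a, b, f}): φ is true.
  g (successors {c}): φ is false.
For instance, at b:
  At b: \Diamond (q \land \Diamond s) requires q \land \Diamond s at some successor in {c, f}.
    q \land \Diamond s holds at f, so \Diamond (q \land \Diamond s) is true at b.
      At f: q is true, \Diamond s is true, so q \land \Diamond s is true.
Satisfying worlds: {a, b, c, d, e, f}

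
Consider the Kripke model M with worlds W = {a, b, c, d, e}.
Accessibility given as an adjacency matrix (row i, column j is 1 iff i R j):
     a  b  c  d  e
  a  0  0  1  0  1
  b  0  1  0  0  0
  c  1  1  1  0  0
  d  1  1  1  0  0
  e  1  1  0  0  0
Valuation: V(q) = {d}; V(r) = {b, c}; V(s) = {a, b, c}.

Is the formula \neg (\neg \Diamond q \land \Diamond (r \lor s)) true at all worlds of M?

No

Let φ = \neg (\neg \Diamond q \land \Diamond (r \lor s)). Evaluate φ at each world:
  a (successors {c, e}): φ is false.
  b (successors {b}): φ is false.
  c (successors {a, b, c}): φ is false.
  d (successors {a, b, c}): φ is false.
  e (successors {a, b}): φ is false.
Detail at a (counterexample):
  At a: \neg \Diamond q \land \Diamond (r \lor s) is true, so \neg (\neg \Diamond q \land \Diamond (r \lor s)) is false.
    At a: \neg \Diamond q is true, \Diamond (r \lor s) is true, so \neg \Diamond q \land \Diamond (r \lor s) is true.
      At a: \Diamond q is false, so \neg \Diamond q is true.
      At a: \Diamond (r \lor s) requires r \lor s at some successor in {c, e}.
        r \lor s holds at c, so \Diamond (r \lor s) is true at a.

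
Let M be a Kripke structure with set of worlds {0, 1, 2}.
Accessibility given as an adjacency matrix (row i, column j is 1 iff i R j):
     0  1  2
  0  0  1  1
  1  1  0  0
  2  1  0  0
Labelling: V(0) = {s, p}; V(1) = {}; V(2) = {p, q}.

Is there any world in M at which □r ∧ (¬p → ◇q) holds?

Let φ = □r ∧ (¬p → ◇q). Evaluate φ at each world:
  0 (successors {1, 2}): φ is false.
  1 (successors {0}): φ is false.
  2 (successors {0}): φ is false.
For instance, at 1:
  At 1: □r is false, ¬p → ◇q is false, so □r ∧ (¬p → ◇q) is false.
    At 1: □r requires r at every successor {0}.
      r fails at 0, so □r is false at 1.
    At 1: ¬p is true, ◇q is false, so ¬p → ◇q is false.
      At 1: ◇q requires q at some successor in {0}.
        At 0: q is false.
      So ◇q is false at 1.

No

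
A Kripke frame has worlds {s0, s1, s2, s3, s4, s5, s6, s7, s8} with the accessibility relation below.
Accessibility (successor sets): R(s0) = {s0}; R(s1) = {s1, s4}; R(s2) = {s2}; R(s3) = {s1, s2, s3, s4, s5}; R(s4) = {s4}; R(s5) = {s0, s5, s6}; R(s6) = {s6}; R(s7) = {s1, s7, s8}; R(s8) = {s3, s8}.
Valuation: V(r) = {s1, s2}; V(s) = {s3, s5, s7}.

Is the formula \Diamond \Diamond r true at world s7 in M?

Yes

Recall that \Diamond ψ holds at a world iff ψ holds at some accessible world.
At s7: \Diamond \Diamond r requires \Diamond r at some successor in {s1, s7, s8}.
  \Diamond r holds at s1, so \Diamond \Diamond r is true at s7.
    At s1: \Diamond r requires r at some successor in {s1, s4}.
      r holds at s1, so \Diamond r is true at s1.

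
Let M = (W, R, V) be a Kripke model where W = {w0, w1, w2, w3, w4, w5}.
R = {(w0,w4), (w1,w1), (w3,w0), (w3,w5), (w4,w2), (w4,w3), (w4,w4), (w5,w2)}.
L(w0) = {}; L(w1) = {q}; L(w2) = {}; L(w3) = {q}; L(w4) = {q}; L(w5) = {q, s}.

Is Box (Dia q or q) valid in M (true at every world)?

Recall that Box ψ holds at a world iff ψ holds at every accessible world, and Dia ψ holds iff ψ holds at some accessible world.
Let φ = Box (Dia q or q). Evaluate φ at each world:
  w0 (successors {w4}): φ is true.
  w1 (successors {w1}): φ is true.
  w2 (successors ∅): φ is true.
  w3 (successors {w0, w5}): φ is true.
  w4 (successors {w2, w3, w4}): φ is false.
  w5 (successors {w2}): φ is false.
Detail at w4 (counterexample):
  At w4: Box (Dia q or q) requires Dia q or q at every successor {w2, w3, w4}.
    Dia q or q fails at w2, so Box (Dia q or q) is false at w4.
      At w2: Dia q is false, q is false, so Dia q or q is false.

No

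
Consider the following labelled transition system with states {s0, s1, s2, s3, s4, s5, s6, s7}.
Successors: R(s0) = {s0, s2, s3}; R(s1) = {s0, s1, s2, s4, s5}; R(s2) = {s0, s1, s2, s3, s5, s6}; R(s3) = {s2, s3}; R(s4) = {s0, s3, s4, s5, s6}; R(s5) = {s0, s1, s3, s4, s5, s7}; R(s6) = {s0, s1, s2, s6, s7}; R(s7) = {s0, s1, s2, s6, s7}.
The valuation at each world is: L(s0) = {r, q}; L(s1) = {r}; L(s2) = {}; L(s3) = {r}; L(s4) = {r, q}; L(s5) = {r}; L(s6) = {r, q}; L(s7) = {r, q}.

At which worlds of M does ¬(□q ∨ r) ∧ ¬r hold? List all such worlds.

Let φ = ¬(□q ∨ r) ∧ ¬r. Evaluate φ at each world:
  s0 (successors {s0, s2, s3}): φ is false.
  s1 (successors {s0, s1, s2, s4, s5}): φ is false.
  s2 (successors {s0, s1, s2, s3, s5, s6}): φ is true.
  s3 (successors {s2, s3}): φ is false.
  s4 (successors {s0, s3, s4, s5, s6}): φ is false.
  s5 (successors {s0, s1, s3, s4, s5, s7}): φ is false.
  s6 (successors {s0, s1, s2, s6, s7}): φ is false.
  s7 (successors {s0, s1, s2, s6, s7}): φ is false.
For instance, at s7:
  At s7: ¬(□q ∨ r) is false, ¬r is false, so ¬(□q ∨ r) ∧ ¬r is false.
    At s7: □q ∨ r is true, so ¬(□q ∨ r) is false.
      At s7: □q is false, r is true, so □q ∨ r is true.
Satisfying worlds: {s2}

s2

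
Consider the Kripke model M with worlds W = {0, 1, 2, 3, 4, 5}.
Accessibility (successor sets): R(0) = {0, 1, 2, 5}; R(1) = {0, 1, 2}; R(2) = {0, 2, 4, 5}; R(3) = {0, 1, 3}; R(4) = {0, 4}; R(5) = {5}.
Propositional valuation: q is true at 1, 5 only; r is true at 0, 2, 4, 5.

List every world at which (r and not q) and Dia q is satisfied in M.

Let φ = (r and not q) and Dia q. Evaluate φ at each world:
  0 (successors {0, 1, 2, 5}): φ is true.
  1 (successors {0, 1, 2}): φ is false.
  2 (successors {0, 2, 4, 5}): φ is true.
  3 (successors {0, 1, 3}): φ is false.
  4 (successors {0, 4}): φ is false.
  5 (successors {5}): φ is false.
For instance, at 3:
  At 3: r and not q is false, Dia q is true, so (r and not q) and Dia q is false.
    At 3: Dia q requires q at some successor in {0, 1, 3}.
      q holds at 1, so Dia q is true at 3.
Satisfying worlds: {0, 2}

0, 2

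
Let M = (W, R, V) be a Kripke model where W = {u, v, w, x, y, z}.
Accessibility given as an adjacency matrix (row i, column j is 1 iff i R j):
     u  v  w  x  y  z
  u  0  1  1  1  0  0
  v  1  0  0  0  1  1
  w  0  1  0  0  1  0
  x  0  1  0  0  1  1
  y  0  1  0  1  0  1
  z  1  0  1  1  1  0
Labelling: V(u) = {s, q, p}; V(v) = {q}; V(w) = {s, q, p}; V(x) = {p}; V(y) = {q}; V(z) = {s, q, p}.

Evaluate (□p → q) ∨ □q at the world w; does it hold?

Recall that □ψ holds at a world iff ψ holds at every accessible world, and ◇ψ holds iff ψ holds at some accessible world.
At w: □p → q is true, □q is true, so (□p → q) ∨ □q is true.
  At w: □p is false, q is true, so □p → q is true.
    At w: □p requires p at every successor {v, y}.
      p fails at v, so □p is false at w.
  At w: □q requires q at every successor {v, y}.
    At v: q is true.
    At y: q is true.
  So □q is true at w.

Yes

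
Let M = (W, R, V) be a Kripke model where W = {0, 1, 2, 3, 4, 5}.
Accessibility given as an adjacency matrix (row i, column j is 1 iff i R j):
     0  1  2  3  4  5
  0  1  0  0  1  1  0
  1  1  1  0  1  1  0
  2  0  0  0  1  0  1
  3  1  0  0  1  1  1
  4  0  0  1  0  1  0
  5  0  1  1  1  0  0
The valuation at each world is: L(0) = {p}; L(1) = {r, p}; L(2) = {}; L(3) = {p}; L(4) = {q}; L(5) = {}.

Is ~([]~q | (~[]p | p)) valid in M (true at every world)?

No

Let φ = ~([]~q | (~[]p | p)). Evaluate φ at each world:
  0 (successors {0, 3, 4}): φ is false.
  1 (successors {0, 1, 3, 4}): φ is false.
  2 (successors {3, 5}): φ is false.
  3 (successors {0, 3, 4, 5}): φ is false.
  4 (successors {2, 4}): φ is false.
  5 (successors {1, 2, 3}): φ is false.
Detail at 0 (counterexample):
  At 0: []~q | (~[]p | p) is true, so ~([]~q | (~[]p | p)) is false.
    At 0: []~q is false, ~[]p | p is true, so []~q | (~[]p | p) is true.
      At 0: []~q requires ~q at every successor {0, 3, 4}.
        ~q fails at 4, so []~q is false at 0.
      At 0: ~[]p is true, p is true, so ~[]p | p is true.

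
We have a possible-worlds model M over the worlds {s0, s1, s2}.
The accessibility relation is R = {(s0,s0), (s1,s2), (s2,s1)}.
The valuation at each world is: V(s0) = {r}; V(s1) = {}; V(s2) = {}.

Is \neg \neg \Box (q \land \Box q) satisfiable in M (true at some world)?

Recall that \Box ψ holds at a world iff ψ holds at every accessible world, and \Diamond ψ holds iff ψ holds at some accessible world.
Let φ = \neg \neg \Box (q \land \Box q). Evaluate φ at each world:
  s0 (successors {s0}): φ is false.
  s1 (successors {s2}): φ is false.
  s2 (successors {s1}): φ is false.
For instance, at s0:
  At s0: \neg \Box (q \land \Box q) is true, so \neg \neg \Box (q \land \Box q) is false.
    At s0: \Box (q \land \Box q) is false, so \neg \Box (q \land \Box q) is true.
      At s0: \Box (q \land \Box q) requires q \land \Box q at every successor {s0}.
        q \land \Box q fails at s0, so \Box (q \land \Box q) is false at s0.

No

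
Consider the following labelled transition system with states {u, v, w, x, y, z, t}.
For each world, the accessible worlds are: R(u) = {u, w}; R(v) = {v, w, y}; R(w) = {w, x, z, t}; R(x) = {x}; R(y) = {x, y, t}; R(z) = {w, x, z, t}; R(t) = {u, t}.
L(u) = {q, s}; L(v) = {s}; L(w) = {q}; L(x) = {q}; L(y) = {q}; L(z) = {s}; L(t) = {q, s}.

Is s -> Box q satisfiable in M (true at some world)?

Let φ = s -> Box q. Evaluate φ at each world:
  u (successors {u, w}): φ is true.
  v (successors {v, w, y}): φ is false.
  w (successors {w, x, z, t}): φ is true.
  x (successors {x}): φ is true.
  y (successors {x, y, t}): φ is true.
  z (successors {w, x, z, t}): φ is false.
  t (successors {u, t}): φ is true.
Detail at u (witness):
  At u: s is true, Box q is true, so s -> Box q is true.
    At u: Box q requires q at every successor {u, w}.
      At u: q is true.
      At w: q is true.
    So Box q is true at u.

Yes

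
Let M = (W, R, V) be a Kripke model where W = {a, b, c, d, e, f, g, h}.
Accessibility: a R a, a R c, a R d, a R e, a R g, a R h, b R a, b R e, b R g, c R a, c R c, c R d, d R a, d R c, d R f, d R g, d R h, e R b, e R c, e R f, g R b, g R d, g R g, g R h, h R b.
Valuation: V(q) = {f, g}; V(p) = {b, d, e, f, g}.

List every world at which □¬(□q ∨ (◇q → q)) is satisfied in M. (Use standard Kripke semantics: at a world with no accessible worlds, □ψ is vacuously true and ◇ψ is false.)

f, h

Recall that □ψ holds at a world iff ψ holds at every accessible world, and ◇ψ holds iff ψ holds at some accessible world.
Let φ = □¬(□q ∨ (◇q → q)). Evaluate φ at each world:
  a (successors {a, c, d, e, g, h}): φ is false.
  b (successors {a, e, g}): φ is false.
  c (successors {a, c, d}): φ is false.
  d (successors {a, c, f, g, h}): φ is false.
  e (successors {b, c, f}): φ is false.
  f (successors ∅): φ is true.
  g (successors {b, d, g, h}): φ is false.
  h (successors {b}): φ is true.
For instance, at b:
  At b: □¬(□q ∨ (◇q → q)) requires ¬(□q ∨ (◇q → q)) at every successor {a, e, g}.
    ¬(□q ∨ (◇q → q)) fails at g, so □¬(□q ∨ (◇q → q)) is false at b.
      At g: □q ∨ (◇q → q) is true, so ¬(□q ∨ (◇q → q)) is false.
Satisfying worlds: {f, h}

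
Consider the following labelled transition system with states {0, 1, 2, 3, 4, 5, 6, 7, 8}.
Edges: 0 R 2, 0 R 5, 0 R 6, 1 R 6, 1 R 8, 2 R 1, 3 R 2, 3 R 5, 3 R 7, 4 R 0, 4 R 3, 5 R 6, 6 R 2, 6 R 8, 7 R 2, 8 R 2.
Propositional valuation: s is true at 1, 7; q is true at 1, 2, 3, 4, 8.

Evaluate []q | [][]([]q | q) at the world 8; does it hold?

Yes

At 8: []q is true, [][]([]q | q) is true, so []q | [][]([]q | q) is true.
  At 8: []q requires q at every successor {2}.
    At 2: q is true.
  So []q is true at 8.
  At 8: [][]([]q | q) requires []([]q | q) at every successor {2}.
      At 2: []([]q | q) requires []q | q at every successor {1}.
        At 1: []q | q is true.
      So []([]q | q) is true at 2.
  So [][]([]q | q) is true at 8.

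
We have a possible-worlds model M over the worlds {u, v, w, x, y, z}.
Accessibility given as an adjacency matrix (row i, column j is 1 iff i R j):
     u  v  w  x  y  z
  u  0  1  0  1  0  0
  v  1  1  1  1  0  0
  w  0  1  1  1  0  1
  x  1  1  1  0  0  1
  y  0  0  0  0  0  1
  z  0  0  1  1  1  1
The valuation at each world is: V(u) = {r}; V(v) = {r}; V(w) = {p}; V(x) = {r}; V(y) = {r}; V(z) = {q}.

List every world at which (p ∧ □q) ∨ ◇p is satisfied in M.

Let φ = (p ∧ □q) ∨ ◇p. Evaluate φ at each world:
  u (successors {v, x}): φ is false.
  v (successors {u, v, w, x}): φ is true.
  w (successors {v, w, x, z}): φ is true.
  x (successors {u, v, w, z}): φ is true.
  y (successors {z}): φ is false.
  z (successors {w, x, y, z}): φ is true.
For instance, at u:
  At u: p ∧ □q is false, ◇p is false, so (p ∧ □q) ∨ ◇p is false.
    At u: p is false, □q is false, so p ∧ □q is false.
      At u: □q requires q at every successor {v, x}.
        q fails at v, so □q is false at u.
    At u: ◇p requires p at some successor in {v, x}.
      At v: p is false.
      At x: p is false.
    So ◇p is false at u.
Satisfying worlds: {v, w, x, z}

v, w, x, z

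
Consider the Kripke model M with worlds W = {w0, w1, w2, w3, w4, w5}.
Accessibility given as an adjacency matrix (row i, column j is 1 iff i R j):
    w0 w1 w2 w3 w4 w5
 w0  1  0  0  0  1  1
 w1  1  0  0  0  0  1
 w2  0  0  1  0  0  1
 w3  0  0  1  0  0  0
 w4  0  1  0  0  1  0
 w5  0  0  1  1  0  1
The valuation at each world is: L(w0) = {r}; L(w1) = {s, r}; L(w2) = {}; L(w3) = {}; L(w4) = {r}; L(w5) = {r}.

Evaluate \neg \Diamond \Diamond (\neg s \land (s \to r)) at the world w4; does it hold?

Recall that \Diamond ψ holds at a world iff ψ holds at some accessible world.
At w4: \Diamond \Diamond (\neg s \land (s \to r)) is true, so \neg \Diamond \Diamond (\neg s \land (s \to r)) is false.
  At w4: \Diamond \Diamond (\neg s \land (s \to r)) requires \Diamond (\neg s \land (s \to r)) at some successor in {w1, w4}.
    \Diamond (\neg s \land (s \to r)) holds at w1, so \Diamond \Diamond (\neg s \land (s \to r)) is true at w4.
      At w1: \Diamond (\neg s \land (s \to r)) requires \neg s \land (s \to r) at some successor in {w0, w5}.
        \neg s \land (s \to r) holds at w0, so \Diamond (\neg s \land (s \to r)) is true at w1.

No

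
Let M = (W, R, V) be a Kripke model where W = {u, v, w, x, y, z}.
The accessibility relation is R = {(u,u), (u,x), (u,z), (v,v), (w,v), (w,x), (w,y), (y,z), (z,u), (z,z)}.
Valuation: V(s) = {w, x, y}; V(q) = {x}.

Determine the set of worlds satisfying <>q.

u, w

Let φ = <>q. Evaluate φ at each world:
  u (successors {u, x, z}): φ is true.
  v (successors {v}): φ is false.
  w (successors {v, x, y}): φ is true.
  x (successors ∅): φ is false.
  y (successors {z}): φ is false.
  z (successors {u, z}): φ is false.
For instance, at z:
  At z: <>q requires q at some successor in {u, z}.
    At u: q is false.
    At z: q is false.
  So <>q is false at z.
Satisfying worlds: {u, w}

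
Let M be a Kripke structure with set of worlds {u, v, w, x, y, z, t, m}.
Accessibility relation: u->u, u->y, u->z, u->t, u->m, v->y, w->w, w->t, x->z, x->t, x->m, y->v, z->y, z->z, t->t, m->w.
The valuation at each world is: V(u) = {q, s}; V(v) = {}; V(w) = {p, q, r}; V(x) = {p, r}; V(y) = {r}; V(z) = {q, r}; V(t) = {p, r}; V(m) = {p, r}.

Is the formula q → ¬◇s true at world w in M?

Yes

At w: q is true, ¬◇s is true, so q → ¬◇s is true.
  At w: ◇s is false, so ¬◇s is true.
    At w: ◇s requires s at some successor in {w, t}.
      At w: s is false.
      At t: s is false.
    So ◇s is false at w.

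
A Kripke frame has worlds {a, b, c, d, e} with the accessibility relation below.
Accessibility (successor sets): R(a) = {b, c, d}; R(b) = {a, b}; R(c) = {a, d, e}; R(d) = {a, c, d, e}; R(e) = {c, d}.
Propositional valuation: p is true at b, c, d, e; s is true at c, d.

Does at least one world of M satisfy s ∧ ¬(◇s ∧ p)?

No

Let φ = s ∧ ¬(◇s ∧ p). Evaluate φ at each world:
  a (successors {b, c, d}): φ is false.
  b (successors {a, b}): φ is false.
  c (successors {a, d, e}): φ is false.
  d (successors {a, c, d, e}): φ is false.
  e (successors {c, d}): φ is false.
For instance, at b:
  At b: s is false, ¬(◇s ∧ p) is true, so s ∧ ¬(◇s ∧ p) is false.
    At b: ◇s ∧ p is false, so ¬(◇s ∧ p) is true.
      At b: ◇s is false, p is true, so ◇s ∧ p is false.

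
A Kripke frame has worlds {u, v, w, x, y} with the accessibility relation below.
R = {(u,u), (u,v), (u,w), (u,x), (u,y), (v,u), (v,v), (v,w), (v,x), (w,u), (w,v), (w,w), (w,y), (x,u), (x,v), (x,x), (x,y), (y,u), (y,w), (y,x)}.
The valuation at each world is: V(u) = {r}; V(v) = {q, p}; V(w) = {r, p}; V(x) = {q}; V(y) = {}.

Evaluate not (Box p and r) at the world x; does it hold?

At x: Box p and r is false, so not (Box p and r) is true.
  At x: Box p is false, r is false, so Box p and r is false.
    At x: Box p requires p at every successor {u, v, x, y}.
      p fails at u, so Box p is false at x.

Yes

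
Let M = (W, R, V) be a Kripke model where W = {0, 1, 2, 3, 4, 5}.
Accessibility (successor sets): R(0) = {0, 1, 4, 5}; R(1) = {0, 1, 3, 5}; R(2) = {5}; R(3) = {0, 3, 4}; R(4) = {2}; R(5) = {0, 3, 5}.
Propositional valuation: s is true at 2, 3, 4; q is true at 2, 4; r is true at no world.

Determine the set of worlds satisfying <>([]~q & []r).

Let φ = <>([]~q & []r). Evaluate φ at each world:
  0 (successors {0, 1, 4, 5}): φ is false.
  1 (successors {0, 1, 3, 5}): φ is false.
  2 (successors {5}): φ is false.
  3 (successors {0, 3, 4}): φ is false.
  4 (successors {2}): φ is false.
  5 (successors {0, 3, 5}): φ is false.
For instance, at 5:
  At 5: <>([]~q & []r) requires []~q & []r at some successor in {0, 3, 5}.
    At 0: []~q & []r is false.
    At 3: []~q & []r is false.
    At 5: []~q & []r is false.
  So <>([]~q & []r) is false at 5.
Satisfying worlds: none.

none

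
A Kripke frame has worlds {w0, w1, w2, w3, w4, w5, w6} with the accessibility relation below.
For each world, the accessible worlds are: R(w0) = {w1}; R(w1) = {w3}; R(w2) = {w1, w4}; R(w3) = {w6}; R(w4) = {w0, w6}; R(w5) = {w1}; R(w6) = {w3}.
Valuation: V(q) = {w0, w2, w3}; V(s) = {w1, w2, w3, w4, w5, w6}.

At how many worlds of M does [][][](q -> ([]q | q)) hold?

Recall that []ψ holds at a world iff ψ holds at every accessible world, and <>ψ holds iff ψ holds at some accessible world.
Let φ = [][][](q -> ([]q | q)). Evaluate φ at each world:
  w0 (successors {w1}): φ is true.
  w1 (successors {w3}): φ is true.
  w2 (successors {w1, w4}): φ is true.
  w3 (successors {w6}): φ is true.
  w4 (successors {w0, w6}): φ is true.
  w5 (successors {w1}): φ is true.
  w6 (successors {w3}): φ is true.
For instance, at w0:
  At w0: [][][](q -> ([]q | q)) requires [][](q -> ([]q | q)) at every successor {w1}.
      At w1: [][](q -> ([]q | q)) requires [](q -> ([]q | q)) at every successor {w3}.
        At w3: [](q -> ([]q | q)) is true.
      So [][](q -> ([]q | q)) is true at w1.
  So [][][](q -> ([]q | q)) is true at w0.
Satisfying worlds: {w0, w1, w2, w3, w4, w5, w6}

7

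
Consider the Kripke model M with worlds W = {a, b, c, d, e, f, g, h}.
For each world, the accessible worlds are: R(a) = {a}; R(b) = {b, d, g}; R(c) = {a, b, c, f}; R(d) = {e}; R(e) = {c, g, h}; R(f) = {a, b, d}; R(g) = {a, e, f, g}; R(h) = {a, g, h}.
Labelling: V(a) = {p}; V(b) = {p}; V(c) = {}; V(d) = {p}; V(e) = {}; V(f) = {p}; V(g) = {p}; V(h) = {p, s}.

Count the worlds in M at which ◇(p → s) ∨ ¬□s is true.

8

Recall that □ψ holds at a world iff ψ holds at every accessible world, and ◇ψ holds iff ψ holds at some accessible world.
Let φ = ◇(p → s) ∨ ¬□s. Evaluate φ at each world:
  a (successors {a}): φ is true.
  b (successors {b, d, g}): φ is true.
  c (successors {a, b, c, f}): φ is true.
  d (successors {e}): φ is true.
  e (successors {c, g, h}): φ is true.
  f (successors {a, b, d}): φ is true.
  g (successors {a, e, f, g}): φ is true.
  h (successors {a, g, h}): φ is true.
For instance, at f:
  At f: ◇(p → s) is false, ¬□s is true, so ◇(p → s) ∨ ¬□s is true.
    At f: ◇(p → s) requires p → s at some successor in {a, b, d}.
      At a: p → s is false.
      At b: p → s is false.
      At d: p → s is false.
    So ◇(p → s) is false at f.
    At f: □s is false, so ¬□s is true.
      At f: □s requires s at every successor {a, b, d}.
        s fails at a, so □s is false at f.
Satisfying worlds: {a, b, c, d, e, f, g, h}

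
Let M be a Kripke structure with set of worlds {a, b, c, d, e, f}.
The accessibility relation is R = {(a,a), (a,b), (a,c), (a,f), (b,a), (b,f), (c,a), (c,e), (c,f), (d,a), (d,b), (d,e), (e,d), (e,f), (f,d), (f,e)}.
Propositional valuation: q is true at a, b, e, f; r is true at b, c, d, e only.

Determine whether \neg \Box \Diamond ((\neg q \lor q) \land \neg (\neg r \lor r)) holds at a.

At a: \Box \Diamond ((\neg q \lor q) \land \neg (\neg r \lor r)) is false, so \neg \Box \Diamond ((\neg q \lor q) \land \neg (\neg r \lor r)) is true.
  At a: \Box \Diamond ((\neg q \lor q) \land \neg (\neg r \lor r)) requires \Diamond ((\neg q \lor q) \land \neg (\neg r \lor r)) at every successor {a, b, c, f}.
    \Diamond ((\neg q \lor q) \land \neg (\neg r \lor r)) fails at a, so \Box \Diamond ((\neg q \lor q) \land \neg (\neg r \lor r)) is false at a.
      At a: \Diamond ((\neg q \lor q) \land \neg (\neg r \lor r)) requires (\neg q \lor q) \land \neg (\neg r \lor r) at some successor in {a, b, c, f}.
        At a: (\neg q \lor q) \land \neg (\neg r \lor r) is false.
        At b: (\neg q \lor q) \land \neg (\neg r \lor r) is false.
        At c: (\neg q \lor q) \land \neg (\neg r \lor r) is false.
        At f: (\neg q \lor q) \land \neg (\neg r \lor r) is false.
      So \Diamond ((\neg q \lor q) \land \neg (\neg r \lor r)) is false at a.

Yes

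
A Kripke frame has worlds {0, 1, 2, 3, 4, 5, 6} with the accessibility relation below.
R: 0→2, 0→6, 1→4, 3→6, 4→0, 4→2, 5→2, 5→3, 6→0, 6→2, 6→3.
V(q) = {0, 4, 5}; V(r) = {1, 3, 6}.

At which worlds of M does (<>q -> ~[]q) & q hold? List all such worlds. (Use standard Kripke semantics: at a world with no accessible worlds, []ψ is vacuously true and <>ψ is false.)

0, 4, 5

Let φ = (<>q -> ~[]q) & q. Evaluate φ at each world:
  0 (successors {2, 6}): φ is true.
  1 (successors {4}): φ is false.
  2 (successors ∅): φ is false.
  3 (successors {6}): φ is false.
  4 (successors {0, 2}): φ is true.
  5 (successors {2, 3}): φ is true.
  6 (successors {0, 2, 3}): φ is false.
For instance, at 4:
  At 4: <>q -> ~[]q is true, q is true, so (<>q -> ~[]q) & q is true.
    At 4: <>q is true, ~[]q is true, so <>q -> ~[]q is true.
      At 4: <>q requires q at some successor in {0, 2}.
        q holds at 0, so <>q is true at 4.
      At 4: []q is false, so ~[]q is true.
Satisfying worlds: {0, 4, 5}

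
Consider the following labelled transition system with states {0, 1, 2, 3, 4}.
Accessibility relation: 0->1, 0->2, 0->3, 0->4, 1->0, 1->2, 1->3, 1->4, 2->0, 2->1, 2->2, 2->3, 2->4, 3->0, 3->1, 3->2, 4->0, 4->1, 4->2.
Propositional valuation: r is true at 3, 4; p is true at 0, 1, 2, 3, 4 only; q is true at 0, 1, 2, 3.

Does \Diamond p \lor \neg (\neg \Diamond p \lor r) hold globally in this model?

Yes

Let φ = \Diamond p \lor \neg (\neg \Diamond p \lor r). Evaluate φ at each world:
  0 (successors {1, 2, 3, 4}): φ is true.
  1 (successors {0, 2, 3, 4}): φ is true.
  2 (successors {0, 1, 2, 3, 4}): φ is true.
  3 (successors {0, 1, 2}): φ is true.
  4 (successors {0, 1, 2}): φ is true.
For instance, at 3:
  At 3: \Diamond p is true, \neg (\neg \Diamond p \lor r) is false, so \Diamond p \lor \neg (\neg \Diamond p \lor r) is true.
    At 3: \Diamond p requires p at some successor in {0, 1, 2}.
      p holds at 0, so \Diamond p is true at 3.
    At 3: \neg \Diamond p \lor r is true, so \neg (\neg \Diamond p \lor r) is false.
      At 3: \neg \Diamond p is false, r is true, so \neg \Diamond p \lor r is true.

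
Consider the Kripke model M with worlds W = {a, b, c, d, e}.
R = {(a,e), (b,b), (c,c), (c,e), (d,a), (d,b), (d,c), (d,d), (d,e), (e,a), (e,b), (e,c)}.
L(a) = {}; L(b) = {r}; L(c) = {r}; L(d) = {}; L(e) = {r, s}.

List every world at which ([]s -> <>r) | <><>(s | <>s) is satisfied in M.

Let φ = ([]s -> <>r) | <><>(s | <>s). Evaluate φ at each world:
  a (successors {e}): φ is true.
  b (successors {b}): φ is true.
  c (successors {c, e}): φ is true.
  d (successors {a, b, c, d, e}): φ is true.
  e (successors {a, b, c}): φ is true.
For instance, at d:
  At d: []s -> <>r is true, <><>(s | <>s) is true, so ([]s -> <>r) | <><>(s | <>s) is true.
    At d: []s is false, <>r is true, so []s -> <>r is true.
      At d: []s requires s at every successor {a, b, c, d, e}.
        s fails at a, so []s is false at d.
      At d: <>r requires r at some successor in {a, b, c, d, e}.
        r holds at b, so <>r is true at d.
    At d: <><>(s | <>s) requires <>(s | <>s) at some successor in {a, b, c, d, e}.
      <>(s | <>s) holds at a, so <><>(s | <>s) is true at d.
Satisfying worlds: {a, b, c, d, e}

a, b, c, d, e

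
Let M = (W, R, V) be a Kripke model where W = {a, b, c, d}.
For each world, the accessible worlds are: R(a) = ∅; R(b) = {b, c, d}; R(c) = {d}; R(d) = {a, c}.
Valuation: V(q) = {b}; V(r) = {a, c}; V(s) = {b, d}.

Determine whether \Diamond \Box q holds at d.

Yes

Recall that \Box ψ holds at a world iff ψ holds at every accessible world, and \Diamond ψ holds iff ψ holds at some accessible world.
At d: \Diamond \Box q requires \Box q at some successor in {a, c}.
  \Box q holds at a, so \Diamond \Box q is true at d.
    At a: no accessible worlds, so \Box q holds vacuously.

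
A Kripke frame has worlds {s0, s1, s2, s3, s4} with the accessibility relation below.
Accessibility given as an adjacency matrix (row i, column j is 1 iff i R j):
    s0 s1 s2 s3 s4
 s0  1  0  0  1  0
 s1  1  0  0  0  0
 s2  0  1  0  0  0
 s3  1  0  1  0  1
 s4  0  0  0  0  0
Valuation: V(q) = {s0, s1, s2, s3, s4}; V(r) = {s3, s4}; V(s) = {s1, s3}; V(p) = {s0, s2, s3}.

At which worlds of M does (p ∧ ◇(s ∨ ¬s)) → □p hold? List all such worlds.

Recall that □ψ holds at a world iff ψ holds at every accessible world, and ◇ψ holds iff ψ holds at some accessible world.
Let φ = (p ∧ ◇(s ∨ ¬s)) → □p. Evaluate φ at each world:
  s0 (successors {s0, s3}): φ is true.
  s1 (successors {s0}): φ is true.
  s2 (successors {s1}): φ is false.
  s3 (successors {s0, s2, s4}): φ is false.
  s4 (successors ∅): φ is true.
For instance, at s2:
  At s2: p ∧ ◇(s ∨ ¬s) is true, □p is false, so (p ∧ ◇(s ∨ ¬s)) → □p is false.
    At s2: p is true, ◇(s ∨ ¬s) is true, so p ∧ ◇(s ∨ ¬s) is true.
      At s2: ◇(s ∨ ¬s) requires s ∨ ¬s at some successor in {s1}.
        s ∨ ¬s holds at s1, so ◇(s ∨ ¬s) is true at s2.
    At s2: □p requires p at every successor {s1}.
      p fails at s1, so □p is false at s2.
Satisfying worlds: {s0, s1, s4}

s0, s1, s4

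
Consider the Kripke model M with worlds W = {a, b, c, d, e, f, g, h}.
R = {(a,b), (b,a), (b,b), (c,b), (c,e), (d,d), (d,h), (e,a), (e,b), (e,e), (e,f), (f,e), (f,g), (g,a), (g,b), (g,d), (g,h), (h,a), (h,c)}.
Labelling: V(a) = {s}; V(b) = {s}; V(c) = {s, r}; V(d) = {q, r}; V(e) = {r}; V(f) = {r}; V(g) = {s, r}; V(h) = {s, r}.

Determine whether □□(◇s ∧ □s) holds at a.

Yes

Recall that □ψ holds at a world iff ψ holds at every accessible world, and ◇ψ holds iff ψ holds at some accessible world.
At a: □□(◇s ∧ □s) requires □(◇s ∧ □s) at every successor {b}.
    At b: □(◇s ∧ □s) requires ◇s ∧ □s at every successor {a, b}.
      At a: ◇s ∧ □s is true.
      At b: ◇s ∧ □s is true.
    So □(◇s ∧ □s) is true at b.
So □□(◇s ∧ □s) is true at a.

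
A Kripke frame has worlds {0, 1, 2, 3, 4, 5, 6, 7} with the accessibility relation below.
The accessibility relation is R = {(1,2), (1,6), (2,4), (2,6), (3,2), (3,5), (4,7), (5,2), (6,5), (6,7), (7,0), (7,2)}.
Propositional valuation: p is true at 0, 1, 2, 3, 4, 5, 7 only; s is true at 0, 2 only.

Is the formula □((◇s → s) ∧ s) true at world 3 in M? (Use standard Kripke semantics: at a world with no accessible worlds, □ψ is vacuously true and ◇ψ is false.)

Recall that □ψ holds at a world iff ψ holds at every accessible world, and ◇ψ holds iff ψ holds at some accessible world.
At 3: □((◇s → s) ∧ s) requires (◇s → s) ∧ s at every successor {2, 5}.
  (◇s → s) ∧ s fails at 5, so □((◇s → s) ∧ s) is false at 3.
    At 5: ◇s → s is false, s is false, so (◇s → s) ∧ s is false.
      At 5: ◇s is true, s is false, so ◇s → s is false.

No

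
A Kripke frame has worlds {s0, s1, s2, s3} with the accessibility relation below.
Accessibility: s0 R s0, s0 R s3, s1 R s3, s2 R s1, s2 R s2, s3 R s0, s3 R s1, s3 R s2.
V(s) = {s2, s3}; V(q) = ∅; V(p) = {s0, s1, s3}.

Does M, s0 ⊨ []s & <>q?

At s0: []s is false, <>q is false, so []s & <>q is false.
  At s0: []s requires s at every successor {s0, s3}.
    s fails at s0, so []s is false at s0.
  At s0: <>q requires q at some successor in {s0, s3}.
    At s0: q is false.
    At s3: q is false.
  So <>q is false at s0.

No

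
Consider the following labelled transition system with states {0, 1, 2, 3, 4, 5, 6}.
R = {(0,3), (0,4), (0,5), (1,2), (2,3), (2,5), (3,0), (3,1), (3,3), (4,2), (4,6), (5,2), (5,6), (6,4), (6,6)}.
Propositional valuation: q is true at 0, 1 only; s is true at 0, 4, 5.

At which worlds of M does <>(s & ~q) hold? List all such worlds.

Recall that <>ψ holds at a world iff ψ holds at some accessible world.
Let φ = <>(s & ~q). Evaluate φ at each world:
  0 (successors {3, 4, 5}): φ is true.
  1 (successors {2}): φ is false.
  2 (successors {3, 5}): φ is true.
  3 (successors {0, 1, 3}): φ is false.
  4 (successors {2, 6}): φ is false.
  5 (successors {2, 6}): φ is false.
  6 (successors {4, 6}): φ is true.
For instance, at 3:
  At 3: <>(s & ~q) requires s & ~q at some successor in {0, 1, 3}.
    At 0: s & ~q is false.
    At 1: s & ~q is false.
    At 3: s & ~q is false.
  So <>(s & ~q) is false at 3.
Satisfying worlds: {0, 2, 6}

0, 2, 6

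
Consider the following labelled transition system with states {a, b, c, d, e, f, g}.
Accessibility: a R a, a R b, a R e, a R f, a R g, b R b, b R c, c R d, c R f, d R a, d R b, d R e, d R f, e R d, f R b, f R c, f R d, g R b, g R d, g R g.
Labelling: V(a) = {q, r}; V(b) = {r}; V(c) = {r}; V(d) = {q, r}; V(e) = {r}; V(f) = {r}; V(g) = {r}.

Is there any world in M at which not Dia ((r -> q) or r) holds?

Let φ = not Dia ((r -> q) or r). Evaluate φ at each world:
  a (successors {a, b, e, f, g}): φ is false.
  b (successors {b, c}): φ is false.
  c (successors {d, f}): φ is false.
  d (successors {a, b, e, f}): φ is false.
  e (successors {d}): φ is false.
  f (successors {b, c, d}): φ is false.
  g (successors {b, d, g}): φ is false.
For instance, at c:
  At c: Dia ((r -> q) or r) is true, so not Dia ((r -> q) or r) is false.
    At c: Dia ((r -> q) or r) requires (r -> q) or r at some successor in {d, f}.
      (r -> q) or r holds at d, so Dia ((r -> q) or r) is true at c.

No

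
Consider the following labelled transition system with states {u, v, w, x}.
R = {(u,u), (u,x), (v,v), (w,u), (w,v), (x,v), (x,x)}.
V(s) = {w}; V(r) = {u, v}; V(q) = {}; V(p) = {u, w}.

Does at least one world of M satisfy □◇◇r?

Yes

Let φ = □◇◇r. Evaluate φ at each world:
  u (successors {u, x}): φ is true.
  v (successors {v}): φ is true.
  w (successors {u, v}): φ is true.
  x (successors {v, x}): φ is true.
Detail at u (witness):
  At u: □◇◇r requires ◇◇r at every successor {u, x}.
      At u: ◇◇r requires ◇r at some successor in {u, x}.
        ◇r holds at u, so ◇◇r is true at u.
      At x: ◇◇r requires ◇r at some successor in {v, x}.
        ◇r holds at v, so ◇◇r is true at x.
  So □◇◇r is true at u.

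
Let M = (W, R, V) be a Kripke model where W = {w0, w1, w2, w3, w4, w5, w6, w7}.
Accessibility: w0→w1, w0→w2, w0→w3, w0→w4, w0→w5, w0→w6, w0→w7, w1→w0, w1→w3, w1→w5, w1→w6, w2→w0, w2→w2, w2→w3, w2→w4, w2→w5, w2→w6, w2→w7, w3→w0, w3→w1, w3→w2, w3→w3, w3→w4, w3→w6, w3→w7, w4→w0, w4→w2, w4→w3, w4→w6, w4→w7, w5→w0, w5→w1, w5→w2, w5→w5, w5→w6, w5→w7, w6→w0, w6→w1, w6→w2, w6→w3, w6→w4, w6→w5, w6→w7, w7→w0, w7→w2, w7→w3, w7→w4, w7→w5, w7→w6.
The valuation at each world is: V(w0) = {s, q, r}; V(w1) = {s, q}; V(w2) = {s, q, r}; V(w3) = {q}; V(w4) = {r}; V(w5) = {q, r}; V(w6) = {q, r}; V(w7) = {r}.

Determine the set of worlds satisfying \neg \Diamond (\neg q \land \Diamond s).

Let φ = \neg \Diamond (\neg q \land \Diamond s). Evaluate φ at each world:
  w0 (successors {w1, w2, w3, w4, w5, w6, w7}): φ is false.
  w1 (successors {w0, w3, w5, w6}): φ is true.
  w2 (successors {w0, w2, w3, w4, w5, w6, w7}): φ is false.
  w3 (successors {w0, w1, w2, w3, w4, w6, w7}): φ is false.
  w4 (successors {w0, w2, w3, w6, w7}): φ is false.
  w5 (successors {w0, w1, w2, w5, w6, w7}): φ is false.
  w6 (successors {w0, w1, w2, w3, w4, w5, w7}): φ is false.
  w7 (successors {w0, w2, w3, w4, w5, w6}): φ is false.
For instance, at w0:
  At w0: \Diamond (\neg q \land \Diamond s) is true, so \neg \Diamond (\neg q \land \Diamond s) is false.
    At w0: \Diamond (\neg q \land \Diamond s) requires \neg q \land \Diamond s at some successor in {w1, w2, w3, w4, w5, w6, w7}.
      \neg q \land \Diamond s holds at w4, so \Diamond (\neg q \land \Diamond s) is true at w0.
Satisfying worlds: {w1}

w1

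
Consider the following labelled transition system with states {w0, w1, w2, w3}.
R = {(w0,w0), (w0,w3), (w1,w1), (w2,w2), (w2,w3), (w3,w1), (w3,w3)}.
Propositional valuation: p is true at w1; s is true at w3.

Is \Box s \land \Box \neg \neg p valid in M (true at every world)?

No

Recall that \Box ψ holds at a world iff ψ holds at every accessible world, and \Diamond ψ holds iff ψ holds at some accessible world.
Let φ = \Box s \land \Box \neg \neg p. Evaluate φ at each world:
  w0 (successors {w0, w3}): φ is false.
  w1 (successors {w1}): φ is false.
  w2 (successors {w2, w3}): φ is false.
  w3 (successors {w1, w3}): φ is false.
Detail at w0 (counterexample):
  At w0: \Box s is false, \Box \neg \neg p is false, so \Box s \land \Box \neg \neg p is false.
    At w0: \Box s requires s at every successor {w0, w3}.
      s fails at w0, so \Box s is false at w0.
    At w0: \Box \neg \neg p requires \neg \neg p at every successor {w0, w3}.
      \neg \neg p fails at w0, so \Box \neg \neg p is false at w0.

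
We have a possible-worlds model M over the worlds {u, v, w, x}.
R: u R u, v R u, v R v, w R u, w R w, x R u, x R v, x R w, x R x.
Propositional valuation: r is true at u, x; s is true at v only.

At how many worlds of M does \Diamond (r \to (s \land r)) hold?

Let φ = \Diamond (r \to (s \land r)). Evaluate φ at each world:
  u (successors {u}): φ is false.
  v (successors {u, v}): φ is true.
  w (successors {u, w}): φ is true.
  x (successors {u, v, w, x}): φ is true.
For instance, at u:
  At u: \Diamond (r \to (s \land r)) requires r \to (s \land r) at some successor in {u}.
    At u: r \to (s \land r) is false.
  So \Diamond (r \to (s \land r)) is false at u.
Satisfying worlds: {v, w, x}

3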